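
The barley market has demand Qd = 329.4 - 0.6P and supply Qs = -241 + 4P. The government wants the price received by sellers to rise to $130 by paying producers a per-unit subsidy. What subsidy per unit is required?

At a seller price of 130, quantity supplied is -241 + 4·130 = 279.
Buyers absorb 279 only when they pay Pb with 329.4 − 0.6·Pb = 279, i.e. Pb = 84.
s = Ps − Pb = 130 − 84 = 46.

Required subsidy s = $46 per unit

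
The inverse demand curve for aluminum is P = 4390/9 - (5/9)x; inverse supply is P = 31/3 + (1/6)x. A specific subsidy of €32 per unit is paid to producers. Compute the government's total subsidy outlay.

Pre-subsidy: 4390/9 - (5/9)x = 31/3 + (1/6)x gives x* = 8594/13 and P* = 4700/39.
With the subsidy, sellers receive Ps = Pb + 32 for each unit, where Pb is the price buyers pay.
On the curves, Pb = 4390/9 - (5/9)x and Ps = 31/3 + (1/6)x; the wedge Ps − Pb = 32 gives 31/3 + (1/6)x − (4390/9 - (5/9)x) = 32, so x' = 9170/13.
Then Pb = 4390/9 − (5/9)·(9170/13) = 3740/39 and Ps = 31/3 + (1/6)·(9170/13) = 4988/39.
Government outlay = subsidy × quantity = 32 × 9170/13 = 293440/13.

Government cost = 293440/13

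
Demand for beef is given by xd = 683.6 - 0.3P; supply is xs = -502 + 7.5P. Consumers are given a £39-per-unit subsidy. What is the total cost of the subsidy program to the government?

Government cost = £25320.75

Pre-subsidy: 683.6 - 0.3P = -502 + 7.5P gives P* = 152, x* = 638.
With the rebate, buyers effectively pay Pb = Ps − 39, where Ps is the price sellers receive.
Demand in terms of Ps becomes xd = 683.6 − 0.3(Ps − 39) = 695.3 - 0.3Ps. Setting this equal to supply: 695.3 - 0.3Ps = -502 + 7.5Ps, so Ps = 153.5.
Buyers pay Pb = 153.5 − 39 = 114.5; x' = -502 + 7.5·153.5 = 649.25.
Government outlay = subsidy × quantity = 39 × 649.25 = 25320.75.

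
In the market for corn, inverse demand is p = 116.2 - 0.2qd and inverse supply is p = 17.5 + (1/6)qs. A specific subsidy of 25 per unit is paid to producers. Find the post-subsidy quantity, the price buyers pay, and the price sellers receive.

Pre-subsidy: 116.2 - 0.2q = 17.5 + (1/6)q gives q* = 2961/11 and p* = 686/11.
With the subsidy, sellers receive ps = pb + 25 for each unit, where pb is the price buyers pay.
On the curves, pb = 116.2 - 0.2q and ps = 17.5 + (1/6)q; the wedge ps − pb = 25 gives 17.5 + (1/6)q − (116.2 - 0.2q) = 25, so q' = 3711/11.
Then pb = 116.2 − 0.2·(3711/11) = 536/11 and ps = 17.5 + (1/6)·(3711/11) = 811/11.

q' = 3711/11; buyers pay 536/11; sellers receive 811/11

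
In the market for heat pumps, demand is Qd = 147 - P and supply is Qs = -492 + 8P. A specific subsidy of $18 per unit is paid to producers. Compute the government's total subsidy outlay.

Government cost = $1656

Pre-subsidy: 147 - P = -492 + 8P gives P* = 71, Q* = 76.
With the subsidy, sellers receive Ps = Pb + 18 for each unit, where Pb is the price buyers pay.
Supply in terms of Pb becomes Qs = -492 + 8(Pb + 18) = -348 + 8Pb. Setting this equal to demand: 147 - Pb = -348 + 8Pb, so Pb = 55.
Sellers receive Ps = 55 + 18 = 73; Q' = 147 − 1·55 = 92.
Government outlay = subsidy × quantity = 18 × 92 = 1656.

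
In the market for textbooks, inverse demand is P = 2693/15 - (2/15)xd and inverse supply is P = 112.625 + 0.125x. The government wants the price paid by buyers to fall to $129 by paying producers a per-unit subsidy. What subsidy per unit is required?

Required subsidy s = $31 per unit

At a buyer price of 129, quantity demanded is 1346.5 − 7.5·129 = 379.
Sellers supply 379 only when they receive Ps = 112.625 + 0.125·379 = 160.
s = Ps − Pb = 160 − 129 = 31.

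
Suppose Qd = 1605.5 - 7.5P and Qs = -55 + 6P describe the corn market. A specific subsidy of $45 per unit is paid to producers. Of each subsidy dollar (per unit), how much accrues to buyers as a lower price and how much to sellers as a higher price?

Buyers gain $20 per unit; sellers gain $25 per unit

Pre-subsidy: 1605.5 - 7.5P = -55 + 6P gives P* = 123, Q* = 683.
With the subsidy, sellers receive Ps = Pb + 45 for each unit, where Pb is the price buyers pay.
Supply in terms of Pb becomes Qs = -55 + 6(Pb + 45) = 215 + 6Pb. Setting this equal to demand: 1605.5 - 7.5Pb = 215 + 6Pb, so Pb = 103.
Sellers receive Ps = 103 + 45 = 148; Q' = 1605.5 − 7.5·103 = 833.
Buyers' price falls by P* − Pb = 123 − 103 = 20; sellers' price rises by Ps − P* = 148 − 123 = 25.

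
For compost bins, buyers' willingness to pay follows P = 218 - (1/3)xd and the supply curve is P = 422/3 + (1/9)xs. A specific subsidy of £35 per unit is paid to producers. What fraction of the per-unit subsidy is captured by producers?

Pre-subsidy: 218 - (1/3)x = 422/3 + (1/9)x gives x* = 174 and P* = 160.
With the subsidy, sellers receive Ps = Pb + 35 for each unit, where Pb is the price buyers pay.
On the curves, Pb = 218 - (1/3)x and Ps = 422/3 + (1/9)x; the wedge Ps − Pb = 35 gives 422/3 + (1/9)x − (218 - (1/3)x) = 35, so x' = 252.75.
Then Pb = 218 − (1/3)·252.75 = 133.75 and Ps = 422/3 + (1/9)·252.75 = 168.75.
Buyers' price falls by P* − Pb = 160 − 133.75 = 26.25; sellers' price rises by Ps − P* = 168.75 − 160 = 8.75.
So producers capture 8.75/35 = 0.25 of each unit of subsidy.

Producer share = 0.25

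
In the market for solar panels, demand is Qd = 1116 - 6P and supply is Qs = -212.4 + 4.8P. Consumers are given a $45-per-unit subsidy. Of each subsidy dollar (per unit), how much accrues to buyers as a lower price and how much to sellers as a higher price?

Buyers gain $20 per unit; sellers gain $25 per unit

Pre-subsidy: 1116 - 6P = -212.4 + 4.8P gives P* = 123, Q* = 378.
With the rebate, buyers effectively pay Pb = Ps − 45, where Ps is the price sellers receive.
Demand in terms of Ps becomes Qd = 1116 − 6(Ps − 45) = 1386 - 6Ps. Setting this equal to supply: 1386 - 6Ps = -212.4 + 4.8Ps, so Ps = 148.
Buyers pay Pb = 148 − 45 = 103; Q' = -212.4 + 4.8·148 = 498.
Buyers' price falls by P* − Pb = 123 − 103 = 20; sellers' price rises by Ps − P* = 148 − 123 = 25.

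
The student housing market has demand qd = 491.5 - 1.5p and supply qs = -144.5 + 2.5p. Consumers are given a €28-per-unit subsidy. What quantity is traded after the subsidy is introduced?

q' = 279.25

Pre-subsidy: 491.5 - 1.5p = -144.5 + 2.5p gives p* = 159, q* = 253.
With the rebate, buyers effectively pay pb = ps − 28, where ps is the price sellers receive.
Demand in terms of ps becomes qd = 491.5 − 1.5(ps − 28) = 533.5 - 1.5ps. Setting this equal to supply: 533.5 - 1.5ps = -144.5 + 2.5ps, so ps = 169.5.
Buyers pay pb = 169.5 − 28 = 141.5; q' = -144.5 + 2.5·169.5 = 279.25.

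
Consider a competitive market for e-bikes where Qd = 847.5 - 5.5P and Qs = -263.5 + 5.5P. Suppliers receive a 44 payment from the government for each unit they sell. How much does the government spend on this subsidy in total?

Government cost = 18172

Pre-subsidy: 847.5 - 5.5P = -263.5 + 5.5P gives P* = 101, Q* = 292.
With the subsidy, sellers receive Ps = Pb + 44 for each unit, where Pb is the price buyers pay.
Supply in terms of Pb becomes Qs = -263.5 + 5.5(Pb + 44) = -21.5 + 5.5Pb. Setting this equal to demand: 847.5 - 5.5Pb = -21.5 + 5.5Pb, so Pb = 79.
Sellers receive Ps = 79 + 44 = 123; Q' = 847.5 − 5.5·79 = 413.
Government outlay = subsidy × quantity = 44 × 413 = 18172.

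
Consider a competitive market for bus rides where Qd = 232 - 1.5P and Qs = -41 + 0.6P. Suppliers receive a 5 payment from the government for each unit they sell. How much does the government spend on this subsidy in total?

Government cost = 1370/7

Pre-subsidy: 232 - 1.5P = -41 + 0.6P gives P* = 130, Q* = 37.
With the subsidy, sellers receive Ps = Pb + 5 for each unit, where Pb is the price buyers pay.
Supply in terms of Pb becomes Qs = -41 + 0.6(Pb + 5) = -38 + 0.6Pb. Setting this equal to demand: 232 - 1.5Pb = -38 + 0.6Pb, so Pb = 900/7.
Sellers receive Ps = 900/7 + 5 = 935/7; Q' = 232 − 1.5·(900/7) = 274/7.
Government outlay = subsidy × quantity = 5 × 274/7 = 1370/7.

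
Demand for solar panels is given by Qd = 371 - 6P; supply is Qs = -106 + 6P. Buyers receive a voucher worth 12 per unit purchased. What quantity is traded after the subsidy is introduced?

Pre-subsidy: 371 - 6P = -106 + 6P gives P* = 39.75, Q* = 132.5.
With the rebate, buyers effectively pay Pb = Ps − 12, where Ps is the price sellers receive.
Demand in terms of Ps becomes Qd = 371 − 6(Ps − 12) = 443 - 6Ps. Setting this equal to supply: 443 - 6Ps = -106 + 6Ps, so Ps = 45.75.
Buyers pay Pb = 45.75 − 12 = 33.75; Q' = -106 + 6·45.75 = 168.5.

Q' = 168.5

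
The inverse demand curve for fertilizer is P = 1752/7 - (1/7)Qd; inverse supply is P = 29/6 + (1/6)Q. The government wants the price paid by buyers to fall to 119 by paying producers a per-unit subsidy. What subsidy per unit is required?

At a buyer price of 119, quantity demanded is 1752 − 7·119 = 919.
Sellers supply 919 only when they receive Ps = 29/6 + (1/6)·919 = 158.
s = Ps − Pb = 158 − 119 = 39.

Required subsidy s = 39 per unit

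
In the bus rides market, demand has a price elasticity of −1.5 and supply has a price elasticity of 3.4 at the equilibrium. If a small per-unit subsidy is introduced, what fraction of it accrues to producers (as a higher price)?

Producer share = 15/49

For a small subsidy around the equilibrium, the benefit split depends on the relative slopes, which at a point are proportional to the elasticities.
Buyer share = εs/(εs + |εd|) = 3.4/(3.4 + 1.5) = 34/49; seller share = |εd|/(εs + |εd|) = 15/49.
So producers capture 15/49 of the subsidy.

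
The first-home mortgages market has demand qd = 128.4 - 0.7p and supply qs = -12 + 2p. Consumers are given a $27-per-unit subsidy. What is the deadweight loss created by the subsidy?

Deadweight loss = $189

Pre-subsidy: 128.4 - 0.7p = -12 + 2p gives p* = 52, q* = 92.
With the rebate, buyers effectively pay pb = ps − 27, where ps is the price sellers receive.
Demand in terms of ps becomes qd = 128.4 − 0.7(ps − 27) = 147.3 - 0.7ps. Setting this equal to supply: 147.3 - 0.7ps = -12 + 2ps, so ps = 59.
Buyers pay pb = 59 − 27 = 32; q' = -12 + 2·59 = 106.
The subsidy expands output by 106 − 92 = 14 past the efficient level; on those units the gap between marginal cost and willingness to pay runs from 0 up to 27.
DWL = ½ × 27 × 14 = 189.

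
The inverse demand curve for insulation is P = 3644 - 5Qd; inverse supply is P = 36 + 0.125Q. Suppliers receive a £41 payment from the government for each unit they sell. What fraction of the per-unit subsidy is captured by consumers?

Consumer share = 40/41

Pre-subsidy: 3644 - 5Q = 36 + 0.125Q gives Q* = 704 and P* = 124.
With the subsidy, sellers receive Ps = Pb + 41 for each unit, where Pb is the price buyers pay.
On the curves, Pb = 3644 - 5Q and Ps = 36 + 0.125Q; the wedge Ps − Pb = 41 gives 36 + 0.125Q − (3644 - 5Q) = 41, so Q' = 712.
Then Pb = 3644 − 5·712 = 84 and Ps = 36 + 0.125·712 = 125.
Buyers' price falls by P* − Pb = 124 − 84 = 40; sellers' price rises by Ps − P* = 125 − 124 = 1.
So consumers capture 40/41 = 40/41 of each unit of subsidy.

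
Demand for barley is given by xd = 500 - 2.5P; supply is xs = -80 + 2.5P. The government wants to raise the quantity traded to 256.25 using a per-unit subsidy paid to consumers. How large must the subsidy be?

Required subsidy s = 37 per unit

At x = 256.25, invert demand for the buyer price: Pb = (500 − 256.25)/2.5 = 97.5; invert supply for the seller price: Ps = (256.25 − (-80))/2.5 = 134.5.
The subsidy must fill the gap: s = Ps − Pb = 134.5 − 97.5 = 37.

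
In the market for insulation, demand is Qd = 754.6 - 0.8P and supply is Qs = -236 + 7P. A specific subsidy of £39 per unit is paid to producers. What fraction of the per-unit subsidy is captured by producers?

Pre-subsidy: 754.6 - 0.8P = -236 + 7P gives P* = 127, Q* = 653.
With the subsidy, sellers receive Ps = Pb + 39 for each unit, where Pb is the price buyers pay.
Supply in terms of Pb becomes Qs = -236 + 7(Pb + 39) = 37 + 7Pb. Setting this equal to demand: 754.6 - 0.8Pb = 37 + 7Pb, so Pb = 92.
Sellers receive Ps = 92 + 39 = 131; Q' = 754.6 − 0.8·92 = 681.
Buyers' price falls by P* − Pb = 127 − 92 = 35; sellers' price rises by Ps − P* = 131 − 127 = 4.
So producers capture 4/39 = 4/39 of each unit of subsidy.

Producer share = 4/39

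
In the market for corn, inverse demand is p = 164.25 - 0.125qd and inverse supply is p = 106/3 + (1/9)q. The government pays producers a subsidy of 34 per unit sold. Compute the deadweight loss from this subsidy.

Deadweight loss = 2448

Pre-subsidy: 164.25 - 0.125q = 106/3 + (1/9)q gives q* = 546 and p* = 96.
With the subsidy, sellers receive ps = pb + 34 for each unit, where pb is the price buyers pay.
On the curves, pb = 164.25 - 0.125q and ps = 106/3 + (1/9)q; the wedge ps − pb = 34 gives 106/3 + (1/9)q − (164.25 - 0.125q) = 34, so q' = 690.
Then pb = 164.25 − 0.125·690 = 78 and ps = 106/3 + (1/9)·690 = 112.
The subsidy expands output by 690 − 546 = 144 past the efficient level; on those units the gap between marginal cost and willingness to pay runs from 0 up to 34.
DWL = ½ × 34 × 144 = 2448.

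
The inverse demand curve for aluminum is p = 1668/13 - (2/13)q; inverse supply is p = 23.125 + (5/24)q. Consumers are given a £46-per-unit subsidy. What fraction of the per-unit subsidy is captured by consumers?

Consumer share = 48/113

Pre-subsidy: 1668/13 - (2/13)q = 23.125 + (5/24)q gives q* = 32817/113 and p* = 9450/113.
With the rebate, buyers effectively pay pb = ps − 46, where ps is the price sellers receive.
On the curves, pb = 1668/13 - (2/13)q and ps = 23.125 + (5/24)q; the wedge ps − pb = 46 gives 23.125 + (5/24)q − (1668/13 - (2/13)q) = 46, so q' = 47169/113.
Then pb = 1668/13 − (2/13)·(47169/113) = 7242/113 and ps = 23.125 + (5/24)·(47169/113) = 12440/113.
Buyers' price falls by p* − pb = 9450/113 − 7242/113 = 2208/113; sellers' price rises by ps − p* = 12440/113 − 9450/113 = 2990/113.
So consumers capture (2208/113)/46 = 48/113 of each unit of subsidy.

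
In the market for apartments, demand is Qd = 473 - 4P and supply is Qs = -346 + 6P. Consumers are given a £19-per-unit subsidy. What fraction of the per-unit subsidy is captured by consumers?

Pre-subsidy: 473 - 4P = -346 + 6P gives P* = 81.9, Q* = 145.4.
With the rebate, buyers effectively pay Pb = Ps − 19, where Ps is the price sellers receive.
Demand in terms of Ps becomes Qd = 473 − 4(Ps − 19) = 549 - 4Ps. Setting this equal to supply: 549 - 4Ps = -346 + 6Ps, so Ps = 89.5.
Buyers pay Pb = 89.5 − 19 = 70.5; Q' = -346 + 6·89.5 = 191.
Buyers' price falls by P* − Pb = 81.9 − 70.5 = 11.4; sellers' price rises by Ps − P* = 89.5 − 81.9 = 7.6.
So consumers capture 11.4/19 = 0.6 of each unit of subsidy.

Consumer share = 0.6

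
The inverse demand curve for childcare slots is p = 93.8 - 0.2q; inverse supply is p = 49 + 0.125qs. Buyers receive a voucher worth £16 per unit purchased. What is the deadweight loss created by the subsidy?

Deadweight loss = 5120/13

Pre-subsidy: 93.8 - 0.2q = 49 + 0.125q gives q* = 1792/13 and p* = 861/13.
With the rebate, buyers effectively pay pb = ps − 16, where ps is the price sellers receive.
On the curves, pb = 93.8 - 0.2q and ps = 49 + 0.125q; the wedge ps − pb = 16 gives 49 + 0.125q − (93.8 - 0.2q) = 16, so q' = 2432/13.
Then pb = 93.8 − 0.2·(2432/13) = 733/13 and ps = 49 + 0.125·(2432/13) = 941/13.
The subsidy expands output by 2432/13 − 1792/13 = 640/13 past the efficient level; on those units the gap between marginal cost and willingness to pay runs from 0 up to 16.
DWL = ½ × 16 × 640/13 = 5120/13.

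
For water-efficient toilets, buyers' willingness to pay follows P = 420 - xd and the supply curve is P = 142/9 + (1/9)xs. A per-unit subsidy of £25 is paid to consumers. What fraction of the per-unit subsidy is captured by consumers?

Consumer share = 0.9

Pre-subsidy: 420 - x = 142/9 + (1/9)x gives x* = 363.8 and P* = 56.2.
With the rebate, buyers effectively pay Pb = Ps − 25, where Ps is the price sellers receive.
On the curves, Pb = 420 - x and Ps = 142/9 + (1/9)x; the wedge Ps − Pb = 25 gives 142/9 + (1/9)x − (420 - x) = 25, so x' = 386.3.
Then Pb = 420 − 1·386.3 = 33.7 and Ps = 142/9 + (1/9)·386.3 = 58.7.
Buyers' price falls by P* − Pb = 56.2 − 33.7 = 22.5; sellers' price rises by Ps − P* = 58.7 − 56.2 = 2.5.
So consumers capture 22.5/25 = 0.9 of each unit of subsidy.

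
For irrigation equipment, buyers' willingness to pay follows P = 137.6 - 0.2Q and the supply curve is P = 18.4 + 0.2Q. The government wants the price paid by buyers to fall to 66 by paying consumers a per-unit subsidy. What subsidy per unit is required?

At a buyer price of 66, quantity demanded is 688 − 5·66 = 358.
Sellers supply 358 only when they receive Ps = 18.4 + 0.2·358 = 90.
s = Ps − Pb = 90 − 66 = 24.

Required subsidy s = 24 per unit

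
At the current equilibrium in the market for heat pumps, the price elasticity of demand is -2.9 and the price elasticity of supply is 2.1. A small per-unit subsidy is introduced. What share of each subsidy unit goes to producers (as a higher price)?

Producer share = 0.58

For a small subsidy around the equilibrium, the benefit split depends on the relative slopes, which at a point are proportional to the elasticities.
Buyer share = εs/(εs + |εd|) = 2.1/(2.1 + 2.9) = 0.42; seller share = |εd|/(εs + |εd|) = 0.58.
So producers capture 0.58 of the subsidy.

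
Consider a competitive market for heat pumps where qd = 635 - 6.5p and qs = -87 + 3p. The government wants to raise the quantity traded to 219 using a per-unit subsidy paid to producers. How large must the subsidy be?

At q = 219, invert demand for the buyer price: pb = (635 − 219)/6.5 = 64; invert supply for the seller price: ps = (219 − (-87))/3 = 102.
The subsidy must fill the gap: s = ps − pb = 102 − 64 = 38.

Required subsidy s = 38 per unit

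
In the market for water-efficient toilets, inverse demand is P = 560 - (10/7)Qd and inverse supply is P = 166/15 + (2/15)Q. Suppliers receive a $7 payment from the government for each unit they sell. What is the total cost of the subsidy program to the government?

Government cost = 408611/164

Pre-subsidy: 560 - (10/7)Q = 166/15 + (2/15)Q gives Q* = 28819/82 and P* = 2375/41.
With the subsidy, sellers receive Ps = Pb + 7 for each unit, where Pb is the price buyers pay.
On the curves, Pb = 560 - (10/7)Q and Ps = 166/15 + (2/15)Q; the wedge Ps − Pb = 7 gives 166/15 + (2/15)Q − (560 - (10/7)Q) = 7, so Q' = 58373/164.
Then Pb = 560 − (10/7)·(58373/164) = 4225/82 and Ps = 166/15 + (2/15)·(58373/164) = 4799/82.
Government outlay = subsidy × quantity = 7 × 58373/164 = 408611/164.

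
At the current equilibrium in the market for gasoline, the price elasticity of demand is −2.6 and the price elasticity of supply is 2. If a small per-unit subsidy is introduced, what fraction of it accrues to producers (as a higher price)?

Producer share = 13/23

For a small subsidy around the equilibrium, the benefit split depends on the relative slopes, which at a point are proportional to the elasticities.
Buyer share = εs/(εs + |εd|) = 2/(2 + 2.6) = 10/23; seller share = |εd|/(εs + |εd|) = 13/23.
So producers capture 13/23 of the subsidy.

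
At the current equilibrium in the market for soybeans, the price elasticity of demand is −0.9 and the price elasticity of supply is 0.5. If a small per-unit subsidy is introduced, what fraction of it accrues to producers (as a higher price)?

For a small subsidy around the equilibrium, the benefit split depends on the relative slopes, which at a point are proportional to the elasticities.
Buyer share = εs/(εs + |εd|) = 0.5/(0.5 + 0.9) = 5/14; seller share = |εd|/(εs + |εd|) = 9/14.
So producers capture 9/14 of the subsidy.

Producer share = 9/14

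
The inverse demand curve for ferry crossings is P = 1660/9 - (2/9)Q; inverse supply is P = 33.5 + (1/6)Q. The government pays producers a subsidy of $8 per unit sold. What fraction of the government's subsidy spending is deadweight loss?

DWL / government spending = 72/2861

Pre-subsidy: 1660/9 - (2/9)Q = 33.5 + (1/6)Q gives Q* = 2717/7 and P* = 2062/21.
With the subsidy, sellers receive Ps = Pb + 8 for each unit, where Pb is the price buyers pay.
On the curves, Pb = 1660/9 - (2/9)Q and Ps = 33.5 + (1/6)Q; the wedge Ps − Pb = 8 gives 33.5 + (1/6)Q − (1660/9 - (2/9)Q) = 8, so Q' = 2861/7.
Then Pb = 1660/9 − (2/9)·(2861/7) = 1966/21 and Ps = 33.5 + (1/6)·(2861/7) = 2134/21.
ΔCS = ½(2717/7 + 2861/7)(2062/21 − 1966/21) = 89248/49; ΔPS = ½(2717/7 + 2861/7)(2134/21 − 2062/21) = 66936/49.
Government spending = 8 × 2861/7 = 22888/7.
DWL = ½ × 8 × (2861/7 − 2717/7) = 576/7; fraction = (576/7) / (22888/7) = 72/2861.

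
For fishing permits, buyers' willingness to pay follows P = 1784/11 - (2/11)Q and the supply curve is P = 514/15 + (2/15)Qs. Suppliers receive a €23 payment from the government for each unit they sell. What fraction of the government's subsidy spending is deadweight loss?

Pre-subsidy: 1784/11 - (2/11)Q = 514/15 + (2/15)Q gives Q* = 10553/26 and P* = 1149/13.
With the subsidy, sellers receive Ps = Pb + 23 for each unit, where Pb is the price buyers pay.
On the curves, Pb = 1784/11 - (2/11)Q and Ps = 514/15 + (2/15)Q; the wedge Ps − Pb = 23 gives 514/15 + (2/15)Q − (1784/11 - (2/11)Q) = 23, so Q' = 24901/52.
Then Pb = 1784/11 − (2/11)·(24901/52) = 1953/26 and Ps = 514/15 + (2/15)·(24901/52) = 2551/26.
ΔCS = ½(10553/26 + 24901/52)(1149/13 − 1953/26) = 1220955/208; ΔPS = ½(10553/26 + 24901/52)(2551/26 − 1149/13) = 895367/208.
Government spending = 23 × 24901/52 = 572723/52.
DWL = ½ × 23 × (24901/52 − 10553/26) = 87285/104; fraction = (87285/104) / (572723/52) = 3795/49802.

DWL / government spending = 3795/49802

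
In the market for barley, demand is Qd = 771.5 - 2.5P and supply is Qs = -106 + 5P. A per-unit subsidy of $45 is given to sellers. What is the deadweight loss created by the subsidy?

Pre-subsidy: 771.5 - 2.5P = -106 + 5P gives P* = 117, Q* = 479.
With the subsidy, sellers receive Ps = Pb + 45 for each unit, where Pb is the price buyers pay.
Supply in terms of Pb becomes Qs = -106 + 5(Pb + 45) = 119 + 5Pb. Setting this equal to demand: 771.5 - 2.5Pb = 119 + 5Pb, so Pb = 87.
Sellers receive Ps = 87 + 45 = 132; Q' = 771.5 − 2.5·87 = 554.
The subsidy expands output by 554 − 479 = 75 past the efficient level; on those units the gap between marginal cost and willingness to pay runs from 0 up to 45.
DWL = ½ × 45 × 75 = 1687.5.

Deadweight loss = $1687.5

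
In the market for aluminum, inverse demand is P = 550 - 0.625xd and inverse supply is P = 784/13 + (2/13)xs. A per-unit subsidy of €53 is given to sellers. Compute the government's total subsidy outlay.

Pre-subsidy: 550 - 0.625x = 784/13 + (2/13)x gives x* = 16976/27 and P* = 4240/27.
With the subsidy, sellers receive Ps = Pb + 53 for each unit, where Pb is the price buyers pay.
On the curves, Pb = 550 - 0.625x and Ps = 784/13 + (2/13)x; the wedge Ps − Pb = 53 gives 784/13 + (2/13)x − (550 - 0.625x) = 53, so x' = 56440/81.
Then Pb = 550 − 0.625·(56440/81) = 9275/81 and Ps = 784/13 + (2/13)·(56440/81) = 13568/81.
Government outlay = subsidy × quantity = 53 × 56440/81 = 2991320/81.

Government cost = 2991320/81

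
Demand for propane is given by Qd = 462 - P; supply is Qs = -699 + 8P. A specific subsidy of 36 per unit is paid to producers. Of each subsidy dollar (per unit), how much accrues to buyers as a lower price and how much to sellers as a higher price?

Pre-subsidy: 462 - P = -699 + 8P gives P* = 129, Q* = 333.
With the subsidy, sellers receive Ps = Pb + 36 for each unit, where Pb is the price buyers pay.
Supply in terms of Pb becomes Qs = -699 + 8(Pb + 36) = -411 + 8Pb. Setting this equal to demand: 462 - Pb = -411 + 8Pb, so Pb = 97.
Sellers receive Ps = 97 + 36 = 133; Q' = 462 − 1·97 = 365.
Buyers' price falls by P* − Pb = 129 − 97 = 32; sellers' price rises by Ps − P* = 133 − 129 = 4.

Buyers gain 32 per unit; sellers gain 4 per unit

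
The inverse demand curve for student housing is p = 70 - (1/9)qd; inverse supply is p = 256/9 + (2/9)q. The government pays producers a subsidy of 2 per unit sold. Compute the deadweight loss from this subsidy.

Pre-subsidy: 70 - (1/9)q = 256/9 + (2/9)q gives q* = 374/3 and p* = 1516/27.
With the subsidy, sellers receive ps = pb + 2 for each unit, where pb is the price buyers pay.
On the curves, pb = 70 - (1/9)q and ps = 256/9 + (2/9)q; the wedge ps − pb = 2 gives 256/9 + (2/9)q − (70 - (1/9)q) = 2, so q' = 392/3.
Then pb = 70 − (1/9)·(392/3) = 1498/27 and ps = 256/9 + (2/9)·(392/3) = 1552/27.
The subsidy expands output by 392/3 − 374/3 = 6 past the efficient level; on those units the gap between marginal cost and willingness to pay runs from 0 up to 2.
DWL = ½ × 2 × 6 = 6.

Deadweight loss = 6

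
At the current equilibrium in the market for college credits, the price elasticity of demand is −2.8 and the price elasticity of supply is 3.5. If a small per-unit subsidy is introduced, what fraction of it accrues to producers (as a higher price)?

Producer share = 4/9

For a small subsidy around the equilibrium, the benefit split depends on the relative slopes, which at a point are proportional to the elasticities.
Buyer share = εs/(εs + |εd|) = 3.5/(3.5 + 2.8) = 5/9; seller share = |εd|/(εs + |εd|) = 4/9.
So producers capture 4/9 of the subsidy.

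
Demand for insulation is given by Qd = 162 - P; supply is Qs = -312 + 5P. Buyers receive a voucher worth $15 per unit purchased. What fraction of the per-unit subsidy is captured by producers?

Pre-subsidy: 162 - P = -312 + 5P gives P* = 79, Q* = 83.
With the rebate, buyers effectively pay Pb = Ps − 15, where Ps is the price sellers receive.
Demand in terms of Ps becomes Qd = 162 − 1(Ps − 15) = 177 - Ps. Setting this equal to supply: 177 - Ps = -312 + 5Ps, so Ps = 81.5.
Buyers pay Pb = 81.5 − 15 = 66.5; Q' = -312 + 5·81.5 = 95.5.
Buyers' price falls by P* − Pb = 79 − 66.5 = 12.5; sellers' price rises by Ps − P* = 81.5 − 79 = 2.5.
So producers capture 2.5/15 = 1/6 of each unit of subsidy.

Producer share = 1/6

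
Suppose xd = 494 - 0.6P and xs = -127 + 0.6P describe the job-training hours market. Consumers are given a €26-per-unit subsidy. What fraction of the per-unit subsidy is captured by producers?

Producer share = 0.5

Pre-subsidy: 494 - 0.6P = -127 + 0.6P gives P* = 517.5, x* = 183.5.
With the rebate, buyers effectively pay Pb = Ps − 26, where Ps is the price sellers receive.
Demand in terms of Ps becomes xd = 494 − 0.6(Ps − 26) = 509.6 - 0.6Ps. Setting this equal to supply: 509.6 - 0.6Ps = -127 + 0.6Ps, so Ps = 530.5.
Buyers pay Pb = 530.5 − 26 = 504.5; x' = -127 + 0.6·530.5 = 191.3.
Buyers' price falls by P* − Pb = 517.5 − 504.5 = 13; sellers' price rises by Ps − P* = 530.5 − 517.5 = 13.
So producers capture 13/26 = 0.5 of each unit of subsidy.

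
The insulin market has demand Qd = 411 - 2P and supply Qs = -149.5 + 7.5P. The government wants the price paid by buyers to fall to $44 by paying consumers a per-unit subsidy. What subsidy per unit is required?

At a buyer price of 44, quantity demanded is 411 − 2·44 = 323.
Sellers supply 323 only when they receive Ps with -149.5 + 7.5·Ps = 323, i.e. Ps = 63.
s = Ps − Pb = 63 − 44 = 19.

Required subsidy s = $19 per unit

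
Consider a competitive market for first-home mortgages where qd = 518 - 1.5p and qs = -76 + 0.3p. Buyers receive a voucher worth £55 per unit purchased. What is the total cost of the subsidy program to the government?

Government cost = £2021.25

Pre-subsidy: 518 - 1.5p = -76 + 0.3p gives p* = 330, q* = 23.
With the rebate, buyers effectively pay pb = ps − 55, where ps is the price sellers receive.
Demand in terms of ps becomes qd = 518 − 1.5(ps − 55) = 600.5 - 1.5ps. Setting this equal to supply: 600.5 - 1.5ps = -76 + 0.3ps, so ps = 2255/6.
Buyers pay pb = 2255/6 − 55 = 1925/6; q' = -76 + 0.3·(2255/6) = 36.75.
Government outlay = subsidy × quantity = 55 × 36.75 = 2021.25.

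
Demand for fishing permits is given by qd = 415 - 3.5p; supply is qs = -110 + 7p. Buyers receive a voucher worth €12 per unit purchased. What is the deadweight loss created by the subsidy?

Pre-subsidy: 415 - 3.5p = -110 + 7p gives p* = 50, q* = 240.
With the rebate, buyers effectively pay pb = ps − 12, where ps is the price sellers receive.
Demand in terms of ps becomes qd = 415 − 3.5(ps − 12) = 457 - 3.5ps. Setting this equal to supply: 457 - 3.5ps = -110 + 7ps, so ps = 54.
Buyers pay pb = 54 − 12 = 42; q' = -110 + 7·54 = 268.
The subsidy expands output by 268 − 240 = 28 past the efficient level; on those units the gap between marginal cost and willingness to pay runs from 0 up to 12.
DWL = ½ × 12 × 28 = 168.

Deadweight loss = €168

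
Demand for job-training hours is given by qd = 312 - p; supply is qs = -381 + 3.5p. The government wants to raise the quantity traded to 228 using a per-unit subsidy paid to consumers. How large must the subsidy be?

At q = 228, invert demand for the buyer price: pb = (312 − 228)/1 = 84; invert supply for the seller price: ps = (228 − (-381))/3.5 = 174.
The subsidy must fill the gap: s = ps − pb = 174 − 84 = 90.

Required subsidy s = 90 per unit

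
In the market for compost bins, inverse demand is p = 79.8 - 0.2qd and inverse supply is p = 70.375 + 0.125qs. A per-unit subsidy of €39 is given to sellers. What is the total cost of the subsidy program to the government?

Government cost = €5811

Pre-subsidy: 79.8 - 0.2q = 70.375 + 0.125q gives q* = 29 and p* = 74.
With the subsidy, sellers receive ps = pb + 39 for each unit, where pb is the price buyers pay.
On the curves, pb = 79.8 - 0.2q and ps = 70.375 + 0.125q; the wedge ps − pb = 39 gives 70.375 + 0.125q − (79.8 - 0.2q) = 39, so q' = 149.
Then pb = 79.8 − 0.2·149 = 50 and ps = 70.375 + 0.125·149 = 89.
Government outlay = subsidy × quantity = 39 × 149 = 5811.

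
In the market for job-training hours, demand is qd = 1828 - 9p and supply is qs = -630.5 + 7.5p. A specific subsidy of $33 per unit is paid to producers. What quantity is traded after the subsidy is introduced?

Pre-subsidy: 1828 - 9p = -630.5 + 7.5p gives p* = 149, q* = 487.
With the subsidy, sellers receive ps = pb + 33 for each unit, where pb is the price buyers pay.
Supply in terms of pb becomes qs = -630.5 + 7.5(pb + 33) = -383 + 7.5pb. Setting this equal to demand: 1828 - 9pb = -383 + 7.5pb, so pb = 134.
Sellers receive ps = 134 + 33 = 167; q' = 1828 − 9·134 = 622.

q' = 622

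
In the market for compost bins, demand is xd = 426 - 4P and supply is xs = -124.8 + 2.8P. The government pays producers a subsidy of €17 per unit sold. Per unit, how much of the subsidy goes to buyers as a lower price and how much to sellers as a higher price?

Buyers gain €7 per unit; sellers gain €10 per unit

Pre-subsidy: 426 - 4P = -124.8 + 2.8P gives P* = 81, x* = 102.
With the subsidy, sellers receive Ps = Pb + 17 for each unit, where Pb is the price buyers pay.
Supply in terms of Pb becomes xs = -124.8 + 2.8(Pb + 17) = -77.2 + 2.8Pb. Setting this equal to demand: 426 - 4Pb = -77.2 + 2.8Pb, so Pb = 74.
Sellers receive Ps = 74 + 17 = 91; x' = 426 − 4·74 = 130.
Buyers' price falls by P* − Pb = 81 − 74 = 7; sellers' price rises by Ps − P* = 91 − 81 = 10.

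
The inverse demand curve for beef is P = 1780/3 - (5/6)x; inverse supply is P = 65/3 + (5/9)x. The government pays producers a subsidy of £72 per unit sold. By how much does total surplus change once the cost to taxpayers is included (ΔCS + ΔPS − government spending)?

Net change in total surplus = -£1866.24

Pre-subsidy: 1780/3 - (5/6)x = 65/3 + (5/9)x gives x* = 411.6 and P* = 751/3.
With the subsidy, sellers receive Ps = Pb + 72 for each unit, where Pb is the price buyers pay.
On the curves, Pb = 1780/3 - (5/6)x and Ps = 65/3 + (5/9)x; the wedge Ps − Pb = 72 gives 65/3 + (5/9)x − (1780/3 - (5/6)x) = 72, so x' = 463.44.
Then Pb = 1780/3 − (5/6)·463.44 = 3107/15 and Ps = 65/3 + (5/9)·463.44 = 4187/15.
ΔCS = ½(411.6 + 463.44)(751/3 − 3107/15) = 18900.864; ΔPS = ½(411.6 + 463.44)(4187/15 − 751/3) = 12600.576.
Government spending = 72 × 463.44 = 33367.68.
Net change = 18900.864 + 12600.576 − 33367.68 = -1866.24. The loss equals the DWL triangle ½·72·51.84.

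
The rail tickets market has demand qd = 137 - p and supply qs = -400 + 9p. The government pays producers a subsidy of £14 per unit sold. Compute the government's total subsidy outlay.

Pre-subsidy: 137 - p = -400 + 9p gives p* = 53.7, q* = 83.3.
With the subsidy, sellers receive ps = pb + 14 for each unit, where pb is the price buyers pay.
Supply in terms of pb becomes qs = -400 + 9(pb + 14) = -274 + 9pb. Setting this equal to demand: 137 - pb = -274 + 9pb, so pb = 41.1.
Sellers receive ps = 41.1 + 14 = 55.1; q' = 137 − 1·41.1 = 95.9.
Government outlay = subsidy × quantity = 14 × 95.9 = 1342.6.

Government cost = £1342.6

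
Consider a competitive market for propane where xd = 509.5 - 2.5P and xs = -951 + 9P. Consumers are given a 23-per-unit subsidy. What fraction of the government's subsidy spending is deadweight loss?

DWL / government spending = 15/158

Pre-subsidy: 509.5 - 2.5P = -951 + 9P gives P* = 127, x* = 192.
With the rebate, buyers effectively pay Pb = Ps − 23, where Ps is the price sellers receive.
Demand in terms of Ps becomes xd = 509.5 − 2.5(Ps − 23) = 567 - 2.5Ps. Setting this equal to supply: 567 - 2.5Ps = -951 + 9Ps, so Ps = 132.
Buyers pay Pb = 132 − 23 = 109; x' = -951 + 9·132 = 237.
ΔCS = ½(192 + 237)(127 − 109) = 3861; ΔPS = ½(192 + 237)(132 − 127) = 1072.5.
Government spending = 23 × 237 = 5451.
DWL = ½ × 23 × (237 − 192) = 517.5; fraction = 517.5 / 5451 = 15/158.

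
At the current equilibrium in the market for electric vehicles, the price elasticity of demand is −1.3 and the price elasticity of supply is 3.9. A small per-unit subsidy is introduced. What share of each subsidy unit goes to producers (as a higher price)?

For a small subsidy around the equilibrium, the benefit split depends on the relative slopes, which at a point are proportional to the elasticities.
Buyer share = εs/(εs + |εd|) = 3.9/(3.9 + 1.3) = 0.75; seller share = |εd|/(εs + |εd|) = 0.25.
So producers capture 0.25 of the subsidy.

Producer share = 0.25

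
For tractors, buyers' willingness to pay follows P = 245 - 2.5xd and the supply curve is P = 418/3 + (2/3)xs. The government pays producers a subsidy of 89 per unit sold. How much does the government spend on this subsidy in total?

Pre-subsidy: 245 - 2.5x = 418/3 + (2/3)x gives x* = 634/19 and P* = 3070/19.
With the subsidy, sellers receive Ps = Pb + 89 for each unit, where Pb is the price buyers pay.
On the curves, Pb = 245 - 2.5x and Ps = 418/3 + (2/3)x; the wedge Ps − Pb = 89 gives 418/3 + (2/3)x − (245 - 2.5x) = 89, so x' = 1168/19.
Then Pb = 245 − 2.5·(1168/19) = 1735/19 and Ps = 418/3 + (2/3)·(1168/19) = 3426/19.
Government outlay = subsidy × quantity = 89 × 1168/19 = 103952/19.

Government cost = 103952/19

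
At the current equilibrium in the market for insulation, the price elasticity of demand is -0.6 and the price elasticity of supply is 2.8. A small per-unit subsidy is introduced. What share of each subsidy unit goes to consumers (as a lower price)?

For a small subsidy around the equilibrium, the benefit split depends on the relative slopes, which at a point are proportional to the elasticities.
Buyer share = εs/(εs + |εd|) = 2.8/(2.8 + 0.6) = 14/17; seller share = |εd|/(εs + |εd|) = 3/17.

Consumer share = 14/17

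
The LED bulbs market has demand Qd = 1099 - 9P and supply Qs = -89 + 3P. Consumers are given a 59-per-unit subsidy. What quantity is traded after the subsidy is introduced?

Q' = 340.75

Pre-subsidy: 1099 - 9P = -89 + 3P gives P* = 99, Q* = 208.
With the rebate, buyers effectively pay Pb = Ps − 59, where Ps is the price sellers receive.
Demand in terms of Ps becomes Qd = 1099 − 9(Ps − 59) = 1630 - 9Ps. Setting this equal to supply: 1630 - 9Ps = -89 + 3Ps, so Ps = 143.25.
Buyers pay Pb = 143.25 − 59 = 84.25; Q' = -89 + 3·143.25 = 340.75.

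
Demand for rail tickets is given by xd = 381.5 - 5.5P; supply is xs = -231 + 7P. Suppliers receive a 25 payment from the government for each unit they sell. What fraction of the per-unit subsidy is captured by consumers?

Consumer share = 0.56

Pre-subsidy: 381.5 - 5.5P = -231 + 7P gives P* = 49, x* = 112.
With the subsidy, sellers receive Ps = Pb + 25 for each unit, where Pb is the price buyers pay.
Supply in terms of Pb becomes xs = -231 + 7(Pb + 25) = -56 + 7Pb. Setting this equal to demand: 381.5 - 5.5Pb = -56 + 7Pb, so Pb = 35.
Sellers receive Ps = 35 + 25 = 60; x' = 381.5 − 5.5·35 = 189.
Buyers' price falls by P* − Pb = 49 − 35 = 14; sellers' price rises by Ps − P* = 60 − 49 = 11.
So consumers capture 14/25 = 0.56 of each unit of subsidy.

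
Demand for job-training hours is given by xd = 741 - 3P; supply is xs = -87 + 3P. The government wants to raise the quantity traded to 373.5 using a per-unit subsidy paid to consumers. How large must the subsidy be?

Required subsidy s = 31 per unit

At x = 373.5, invert demand for the buyer price: Pb = (741 − 373.5)/3 = 122.5; invert supply for the seller price: Ps = (373.5 − (-87))/3 = 153.5.
The subsidy must fill the gap: s = Ps − Pb = 153.5 − 122.5 = 31.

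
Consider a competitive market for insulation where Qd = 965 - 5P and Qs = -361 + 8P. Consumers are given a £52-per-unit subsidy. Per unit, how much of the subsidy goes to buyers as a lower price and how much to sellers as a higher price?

Buyers gain £32 per unit; sellers gain £20 per unit

Pre-subsidy: 965 - 5P = -361 + 8P gives P* = 102, Q* = 455.
With the rebate, buyers effectively pay Pb = Ps − 52, where Ps is the price sellers receive.
Demand in terms of Ps becomes Qd = 965 − 5(Ps − 52) = 1225 - 5Ps. Setting this equal to supply: 1225 - 5Ps = -361 + 8Ps, so Ps = 122.
Buyers pay Pb = 122 − 52 = 70; Q' = -361 + 8·122 = 615.
Buyers' price falls by P* − Pb = 102 − 70 = 32; sellers' price rises by Ps − P* = 122 − 102 = 20.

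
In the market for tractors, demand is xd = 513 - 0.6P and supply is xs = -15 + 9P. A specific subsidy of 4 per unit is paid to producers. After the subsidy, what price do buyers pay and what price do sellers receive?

Pre-subsidy: 513 - 0.6P = -15 + 9P gives P* = 55, x* = 480.
With the subsidy, sellers receive Ps = Pb + 4 for each unit, where Pb is the price buyers pay.
Supply in terms of Pb becomes xs = -15 + 9(Pb + 4) = 21 + 9Pb. Setting this equal to demand: 513 - 0.6Pb = 21 + 9Pb, so Pb = 51.25.
Sellers receive Ps = 51.25 + 4 = 55.25; x' = 513 − 0.6·51.25 = 482.25.

Buyers pay 51.25; sellers receive 55.25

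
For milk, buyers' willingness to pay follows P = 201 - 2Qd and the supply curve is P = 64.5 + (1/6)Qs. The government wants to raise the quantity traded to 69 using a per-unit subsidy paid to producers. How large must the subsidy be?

Required subsidy s = 13 per unit

At Q = 69, from the demand curve buyers pay Pb = 201 − 2·69 = 63; from the supply curve sellers need Ps = 64.5 + (1/6)·69 = 76.
The subsidy must fill the gap: s = Ps − Pb = 76 − 63 = 13.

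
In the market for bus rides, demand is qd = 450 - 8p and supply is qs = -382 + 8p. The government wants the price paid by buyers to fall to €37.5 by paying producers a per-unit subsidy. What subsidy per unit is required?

Required subsidy s = €29 per unit

At a buyer price of 37.5, quantity demanded is 450 − 8·37.5 = 150.
Sellers supply 150 only when they receive ps with -382 + 8·ps = 150, i.e. ps = 66.5.
s = ps − pb = 66.5 − 37.5 = 29.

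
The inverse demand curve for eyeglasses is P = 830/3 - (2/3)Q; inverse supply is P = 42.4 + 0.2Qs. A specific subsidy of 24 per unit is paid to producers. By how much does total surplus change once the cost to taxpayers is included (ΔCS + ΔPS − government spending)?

Pre-subsidy: 830/3 - (2/3)Q = 42.4 + 0.2Q gives Q* = 3514/13 and P* = 1254/13.
With the subsidy, sellers receive Ps = Pb + 24 for each unit, where Pb is the price buyers pay.
On the curves, Pb = 830/3 - (2/3)Q and Ps = 42.4 + 0.2Q; the wedge Ps − Pb = 24 gives 42.4 + 0.2Q − (830/3 - (2/3)Q) = 24, so Q' = 298.
Then Pb = 830/3 − (2/3)·298 = 78 and Ps = 42.4 + 0.2·298 = 102.
ΔCS = ½(3514/13 + 298)(1254/13 − 78) = 886560/169; ΔPS = ½(3514/13 + 298)(102 − 1254/13) = 265968/169.
Government spending = 24 × 298 = 7152.
Net change = 886560/169 + 265968/169 − 7152 = -4320/13. The loss equals the DWL triangle ½·24·360/13.

Net change in total surplus = -4320/13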